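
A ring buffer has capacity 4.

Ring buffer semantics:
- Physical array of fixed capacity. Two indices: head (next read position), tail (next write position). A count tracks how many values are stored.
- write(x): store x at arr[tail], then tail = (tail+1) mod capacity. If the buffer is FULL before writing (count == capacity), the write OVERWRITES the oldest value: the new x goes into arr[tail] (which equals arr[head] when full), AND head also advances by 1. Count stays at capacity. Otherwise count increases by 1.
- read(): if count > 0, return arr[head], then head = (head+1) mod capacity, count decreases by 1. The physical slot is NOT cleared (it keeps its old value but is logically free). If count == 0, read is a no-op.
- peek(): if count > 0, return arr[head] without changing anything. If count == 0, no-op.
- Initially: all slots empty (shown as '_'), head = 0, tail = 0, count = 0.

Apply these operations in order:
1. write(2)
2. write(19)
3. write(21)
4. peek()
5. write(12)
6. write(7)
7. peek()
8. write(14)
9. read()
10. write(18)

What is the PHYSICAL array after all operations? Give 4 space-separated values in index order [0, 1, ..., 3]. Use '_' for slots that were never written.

Answer: 7 14 18 12

Derivation:
After op 1 (write(2)): arr=[2 _ _ _] head=0 tail=1 count=1
After op 2 (write(19)): arr=[2 19 _ _] head=0 tail=2 count=2
After op 3 (write(21)): arr=[2 19 21 _] head=0 tail=3 count=3
After op 4 (peek()): arr=[2 19 21 _] head=0 tail=3 count=3
After op 5 (write(12)): arr=[2 19 21 12] head=0 tail=0 count=4
After op 6 (write(7)): arr=[7 19 21 12] head=1 tail=1 count=4
After op 7 (peek()): arr=[7 19 21 12] head=1 tail=1 count=4
After op 8 (write(14)): arr=[7 14 21 12] head=2 tail=2 count=4
After op 9 (read()): arr=[7 14 21 12] head=3 tail=2 count=3
After op 10 (write(18)): arr=[7 14 18 12] head=3 tail=3 count=4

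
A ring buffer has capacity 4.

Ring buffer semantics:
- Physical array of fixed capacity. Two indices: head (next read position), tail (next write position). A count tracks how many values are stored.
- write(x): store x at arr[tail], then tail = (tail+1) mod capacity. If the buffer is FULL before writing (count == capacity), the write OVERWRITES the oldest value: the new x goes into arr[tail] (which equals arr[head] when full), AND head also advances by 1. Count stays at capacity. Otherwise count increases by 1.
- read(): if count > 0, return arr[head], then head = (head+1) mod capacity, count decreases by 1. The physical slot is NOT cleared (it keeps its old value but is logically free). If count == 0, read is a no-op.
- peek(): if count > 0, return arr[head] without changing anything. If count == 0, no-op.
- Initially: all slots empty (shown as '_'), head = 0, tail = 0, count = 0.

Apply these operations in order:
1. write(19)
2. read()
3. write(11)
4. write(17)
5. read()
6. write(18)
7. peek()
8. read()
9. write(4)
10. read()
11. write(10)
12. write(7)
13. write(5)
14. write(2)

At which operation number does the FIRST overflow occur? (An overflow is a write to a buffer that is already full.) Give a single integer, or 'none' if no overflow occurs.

After op 1 (write(19)): arr=[19 _ _ _] head=0 tail=1 count=1
After op 2 (read()): arr=[19 _ _ _] head=1 tail=1 count=0
After op 3 (write(11)): arr=[19 11 _ _] head=1 tail=2 count=1
After op 4 (write(17)): arr=[19 11 17 _] head=1 tail=3 count=2
After op 5 (read()): arr=[19 11 17 _] head=2 tail=3 count=1
After op 6 (write(18)): arr=[19 11 17 18] head=2 tail=0 count=2
After op 7 (peek()): arr=[19 11 17 18] head=2 tail=0 count=2
After op 8 (read()): arr=[19 11 17 18] head=3 tail=0 count=1
After op 9 (write(4)): arr=[4 11 17 18] head=3 tail=1 count=2
After op 10 (read()): arr=[4 11 17 18] head=0 tail=1 count=1
After op 11 (write(10)): arr=[4 10 17 18] head=0 tail=2 count=2
After op 12 (write(7)): arr=[4 10 7 18] head=0 tail=3 count=3
After op 13 (write(5)): arr=[4 10 7 5] head=0 tail=0 count=4
After op 14 (write(2)): arr=[2 10 7 5] head=1 tail=1 count=4

Answer: 14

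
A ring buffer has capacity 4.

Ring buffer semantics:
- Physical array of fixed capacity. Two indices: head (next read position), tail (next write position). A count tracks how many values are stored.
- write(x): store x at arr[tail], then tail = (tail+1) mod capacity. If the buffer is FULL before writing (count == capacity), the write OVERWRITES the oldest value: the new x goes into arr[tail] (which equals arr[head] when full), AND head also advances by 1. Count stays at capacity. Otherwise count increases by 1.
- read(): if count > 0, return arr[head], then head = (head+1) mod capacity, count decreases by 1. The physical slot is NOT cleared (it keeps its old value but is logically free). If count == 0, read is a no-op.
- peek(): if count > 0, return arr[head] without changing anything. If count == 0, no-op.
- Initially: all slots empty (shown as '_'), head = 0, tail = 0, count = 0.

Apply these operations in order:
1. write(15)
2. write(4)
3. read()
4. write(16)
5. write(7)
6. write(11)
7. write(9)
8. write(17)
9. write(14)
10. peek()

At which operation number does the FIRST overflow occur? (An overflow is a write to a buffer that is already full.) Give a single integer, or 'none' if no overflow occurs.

Answer: 7

Derivation:
After op 1 (write(15)): arr=[15 _ _ _] head=0 tail=1 count=1
After op 2 (write(4)): arr=[15 4 _ _] head=0 tail=2 count=2
After op 3 (read()): arr=[15 4 _ _] head=1 tail=2 count=1
After op 4 (write(16)): arr=[15 4 16 _] head=1 tail=3 count=2
After op 5 (write(7)): arr=[15 4 16 7] head=1 tail=0 count=3
After op 6 (write(11)): arr=[11 4 16 7] head=1 tail=1 count=4
After op 7 (write(9)): arr=[11 9 16 7] head=2 tail=2 count=4
After op 8 (write(17)): arr=[11 9 17 7] head=3 tail=3 count=4
After op 9 (write(14)): arr=[11 9 17 14] head=0 tail=0 count=4
After op 10 (peek()): arr=[11 9 17 14] head=0 tail=0 count=4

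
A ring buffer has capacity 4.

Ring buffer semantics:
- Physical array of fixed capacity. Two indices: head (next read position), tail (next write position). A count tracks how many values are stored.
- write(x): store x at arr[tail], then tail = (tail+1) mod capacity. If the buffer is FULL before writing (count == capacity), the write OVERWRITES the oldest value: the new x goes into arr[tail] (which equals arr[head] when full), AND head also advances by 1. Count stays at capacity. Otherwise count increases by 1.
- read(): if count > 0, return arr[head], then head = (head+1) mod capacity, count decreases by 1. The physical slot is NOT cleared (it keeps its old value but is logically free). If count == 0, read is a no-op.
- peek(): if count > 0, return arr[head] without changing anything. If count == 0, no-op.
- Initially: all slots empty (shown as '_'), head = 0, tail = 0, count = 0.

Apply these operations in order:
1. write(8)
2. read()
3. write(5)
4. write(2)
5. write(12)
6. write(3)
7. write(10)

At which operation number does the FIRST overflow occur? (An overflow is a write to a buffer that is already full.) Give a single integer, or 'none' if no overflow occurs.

After op 1 (write(8)): arr=[8 _ _ _] head=0 tail=1 count=1
After op 2 (read()): arr=[8 _ _ _] head=1 tail=1 count=0
After op 3 (write(5)): arr=[8 5 _ _] head=1 tail=2 count=1
After op 4 (write(2)): arr=[8 5 2 _] head=1 tail=3 count=2
After op 5 (write(12)): arr=[8 5 2 12] head=1 tail=0 count=3
After op 6 (write(3)): arr=[3 5 2 12] head=1 tail=1 count=4
After op 7 (write(10)): arr=[3 10 2 12] head=2 tail=2 count=4

Answer: 7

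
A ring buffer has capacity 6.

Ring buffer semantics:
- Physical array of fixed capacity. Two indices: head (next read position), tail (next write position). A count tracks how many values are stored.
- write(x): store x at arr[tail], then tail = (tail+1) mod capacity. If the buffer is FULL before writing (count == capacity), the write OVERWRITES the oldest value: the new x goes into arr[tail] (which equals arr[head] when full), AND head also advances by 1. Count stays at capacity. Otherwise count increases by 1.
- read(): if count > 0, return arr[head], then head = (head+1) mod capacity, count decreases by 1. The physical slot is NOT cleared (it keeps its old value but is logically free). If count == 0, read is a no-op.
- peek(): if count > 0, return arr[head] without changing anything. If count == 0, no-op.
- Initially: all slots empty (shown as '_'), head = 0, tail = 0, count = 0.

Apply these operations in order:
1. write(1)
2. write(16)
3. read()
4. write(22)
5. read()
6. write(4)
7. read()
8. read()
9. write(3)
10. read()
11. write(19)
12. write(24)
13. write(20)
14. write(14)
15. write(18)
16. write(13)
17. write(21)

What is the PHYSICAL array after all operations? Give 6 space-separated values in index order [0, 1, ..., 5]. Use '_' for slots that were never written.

After op 1 (write(1)): arr=[1 _ _ _ _ _] head=0 tail=1 count=1
After op 2 (write(16)): arr=[1 16 _ _ _ _] head=0 tail=2 count=2
After op 3 (read()): arr=[1 16 _ _ _ _] head=1 tail=2 count=1
After op 4 (write(22)): arr=[1 16 22 _ _ _] head=1 tail=3 count=2
After op 5 (read()): arr=[1 16 22 _ _ _] head=2 tail=3 count=1
After op 6 (write(4)): arr=[1 16 22 4 _ _] head=2 tail=4 count=2
After op 7 (read()): arr=[1 16 22 4 _ _] head=3 tail=4 count=1
After op 8 (read()): arr=[1 16 22 4 _ _] head=4 tail=4 count=0
After op 9 (write(3)): arr=[1 16 22 4 3 _] head=4 tail=5 count=1
After op 10 (read()): arr=[1 16 22 4 3 _] head=5 tail=5 count=0
After op 11 (write(19)): arr=[1 16 22 4 3 19] head=5 tail=0 count=1
After op 12 (write(24)): arr=[24 16 22 4 3 19] head=5 tail=1 count=2
After op 13 (write(20)): arr=[24 20 22 4 3 19] head=5 tail=2 count=3
After op 14 (write(14)): arr=[24 20 14 4 3 19] head=5 tail=3 count=4
After op 15 (write(18)): arr=[24 20 14 18 3 19] head=5 tail=4 count=5
After op 16 (write(13)): arr=[24 20 14 18 13 19] head=5 tail=5 count=6
After op 17 (write(21)): arr=[24 20 14 18 13 21] head=0 tail=0 count=6

Answer: 24 20 14 18 13 21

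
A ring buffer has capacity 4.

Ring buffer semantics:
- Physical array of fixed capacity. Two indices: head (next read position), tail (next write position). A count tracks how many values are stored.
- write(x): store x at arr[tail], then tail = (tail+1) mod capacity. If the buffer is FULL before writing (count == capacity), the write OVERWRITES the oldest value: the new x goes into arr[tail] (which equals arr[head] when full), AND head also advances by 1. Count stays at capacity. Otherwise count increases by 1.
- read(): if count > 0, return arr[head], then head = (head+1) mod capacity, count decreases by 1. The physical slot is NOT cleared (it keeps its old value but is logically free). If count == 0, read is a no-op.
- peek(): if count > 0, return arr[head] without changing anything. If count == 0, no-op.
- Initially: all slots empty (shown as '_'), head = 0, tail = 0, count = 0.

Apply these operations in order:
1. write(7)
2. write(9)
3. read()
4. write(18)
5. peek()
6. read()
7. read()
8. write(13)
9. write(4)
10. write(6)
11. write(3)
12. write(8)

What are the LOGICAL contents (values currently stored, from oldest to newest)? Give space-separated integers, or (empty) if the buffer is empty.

After op 1 (write(7)): arr=[7 _ _ _] head=0 tail=1 count=1
After op 2 (write(9)): arr=[7 9 _ _] head=0 tail=2 count=2
After op 3 (read()): arr=[7 9 _ _] head=1 tail=2 count=1
After op 4 (write(18)): arr=[7 9 18 _] head=1 tail=3 count=2
After op 5 (peek()): arr=[7 9 18 _] head=1 tail=3 count=2
After op 6 (read()): arr=[7 9 18 _] head=2 tail=3 count=1
After op 7 (read()): arr=[7 9 18 _] head=3 tail=3 count=0
After op 8 (write(13)): arr=[7 9 18 13] head=3 tail=0 count=1
After op 9 (write(4)): arr=[4 9 18 13] head=3 tail=1 count=2
After op 10 (write(6)): arr=[4 6 18 13] head=3 tail=2 count=3
After op 11 (write(3)): arr=[4 6 3 13] head=3 tail=3 count=4
After op 12 (write(8)): arr=[4 6 3 8] head=0 tail=0 count=4

Answer: 4 6 3 8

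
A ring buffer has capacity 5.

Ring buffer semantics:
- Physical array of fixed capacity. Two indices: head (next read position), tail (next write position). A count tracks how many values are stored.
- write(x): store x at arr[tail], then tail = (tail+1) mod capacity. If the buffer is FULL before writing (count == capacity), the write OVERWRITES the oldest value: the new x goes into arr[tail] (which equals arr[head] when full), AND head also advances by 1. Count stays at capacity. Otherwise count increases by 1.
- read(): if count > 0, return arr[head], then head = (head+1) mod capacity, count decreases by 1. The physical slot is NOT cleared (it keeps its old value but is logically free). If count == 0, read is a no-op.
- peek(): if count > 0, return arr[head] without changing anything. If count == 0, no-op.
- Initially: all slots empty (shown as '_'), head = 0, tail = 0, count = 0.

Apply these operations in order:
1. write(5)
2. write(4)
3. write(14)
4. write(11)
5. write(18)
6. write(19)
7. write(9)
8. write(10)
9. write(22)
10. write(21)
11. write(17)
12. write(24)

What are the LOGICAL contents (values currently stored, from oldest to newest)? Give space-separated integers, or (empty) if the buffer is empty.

Answer: 10 22 21 17 24

Derivation:
After op 1 (write(5)): arr=[5 _ _ _ _] head=0 tail=1 count=1
After op 2 (write(4)): arr=[5 4 _ _ _] head=0 tail=2 count=2
After op 3 (write(14)): arr=[5 4 14 _ _] head=0 tail=3 count=3
After op 4 (write(11)): arr=[5 4 14 11 _] head=0 tail=4 count=4
After op 5 (write(18)): arr=[5 4 14 11 18] head=0 tail=0 count=5
After op 6 (write(19)): arr=[19 4 14 11 18] head=1 tail=1 count=5
After op 7 (write(9)): arr=[19 9 14 11 18] head=2 tail=2 count=5
After op 8 (write(10)): arr=[19 9 10 11 18] head=3 tail=3 count=5
After op 9 (write(22)): arr=[19 9 10 22 18] head=4 tail=4 count=5
After op 10 (write(21)): arr=[19 9 10 22 21] head=0 tail=0 count=5
After op 11 (write(17)): arr=[17 9 10 22 21] head=1 tail=1 count=5
After op 12 (write(24)): arr=[17 24 10 22 21] head=2 tail=2 count=5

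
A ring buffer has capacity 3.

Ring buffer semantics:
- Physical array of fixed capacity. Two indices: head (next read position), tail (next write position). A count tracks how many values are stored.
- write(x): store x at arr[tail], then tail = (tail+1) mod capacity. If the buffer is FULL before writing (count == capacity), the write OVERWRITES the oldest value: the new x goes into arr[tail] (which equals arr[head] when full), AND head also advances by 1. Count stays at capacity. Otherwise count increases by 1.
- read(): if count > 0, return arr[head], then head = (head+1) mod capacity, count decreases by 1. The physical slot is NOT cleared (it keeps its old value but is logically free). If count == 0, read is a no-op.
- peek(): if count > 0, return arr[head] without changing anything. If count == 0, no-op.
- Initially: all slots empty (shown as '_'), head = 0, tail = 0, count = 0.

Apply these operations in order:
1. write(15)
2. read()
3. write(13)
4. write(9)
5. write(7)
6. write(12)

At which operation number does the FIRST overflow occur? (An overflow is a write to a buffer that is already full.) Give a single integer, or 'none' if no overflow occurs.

After op 1 (write(15)): arr=[15 _ _] head=0 tail=1 count=1
After op 2 (read()): arr=[15 _ _] head=1 tail=1 count=0
After op 3 (write(13)): arr=[15 13 _] head=1 tail=2 count=1
After op 4 (write(9)): arr=[15 13 9] head=1 tail=0 count=2
After op 5 (write(7)): arr=[7 13 9] head=1 tail=1 count=3
After op 6 (write(12)): arr=[7 12 9] head=2 tail=2 count=3

Answer: 6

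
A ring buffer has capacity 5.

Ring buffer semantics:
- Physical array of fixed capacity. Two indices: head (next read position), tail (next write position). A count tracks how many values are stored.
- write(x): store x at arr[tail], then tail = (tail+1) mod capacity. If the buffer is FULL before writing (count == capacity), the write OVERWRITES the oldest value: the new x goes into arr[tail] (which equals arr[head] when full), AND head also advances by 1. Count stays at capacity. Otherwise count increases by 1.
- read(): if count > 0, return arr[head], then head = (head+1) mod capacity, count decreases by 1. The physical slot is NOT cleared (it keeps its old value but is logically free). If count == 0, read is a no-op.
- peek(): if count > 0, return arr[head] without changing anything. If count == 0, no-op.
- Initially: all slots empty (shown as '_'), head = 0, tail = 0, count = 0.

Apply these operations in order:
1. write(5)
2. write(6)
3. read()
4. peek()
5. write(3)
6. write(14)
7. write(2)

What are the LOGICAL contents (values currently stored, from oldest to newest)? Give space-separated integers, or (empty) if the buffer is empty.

After op 1 (write(5)): arr=[5 _ _ _ _] head=0 tail=1 count=1
After op 2 (write(6)): arr=[5 6 _ _ _] head=0 tail=2 count=2
After op 3 (read()): arr=[5 6 _ _ _] head=1 tail=2 count=1
After op 4 (peek()): arr=[5 6 _ _ _] head=1 tail=2 count=1
After op 5 (write(3)): arr=[5 6 3 _ _] head=1 tail=3 count=2
After op 6 (write(14)): arr=[5 6 3 14 _] head=1 tail=4 count=3
After op 7 (write(2)): arr=[5 6 3 14 2] head=1 tail=0 count=4

Answer: 6 3 14 2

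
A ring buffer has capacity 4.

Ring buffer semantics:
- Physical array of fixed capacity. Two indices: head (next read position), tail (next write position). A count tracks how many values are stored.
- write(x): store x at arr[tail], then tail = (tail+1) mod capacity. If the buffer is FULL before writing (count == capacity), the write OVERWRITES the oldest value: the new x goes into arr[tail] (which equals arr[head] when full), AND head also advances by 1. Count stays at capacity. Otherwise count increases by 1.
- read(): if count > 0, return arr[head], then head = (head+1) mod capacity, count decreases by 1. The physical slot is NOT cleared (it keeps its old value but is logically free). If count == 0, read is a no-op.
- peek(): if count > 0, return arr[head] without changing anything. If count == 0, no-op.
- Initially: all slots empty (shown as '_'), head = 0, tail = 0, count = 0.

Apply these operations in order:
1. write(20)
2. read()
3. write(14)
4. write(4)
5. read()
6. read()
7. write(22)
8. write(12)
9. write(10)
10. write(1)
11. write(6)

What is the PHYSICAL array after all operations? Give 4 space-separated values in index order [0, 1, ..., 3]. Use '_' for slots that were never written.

Answer: 12 10 1 6

Derivation:
After op 1 (write(20)): arr=[20 _ _ _] head=0 tail=1 count=1
After op 2 (read()): arr=[20 _ _ _] head=1 tail=1 count=0
After op 3 (write(14)): arr=[20 14 _ _] head=1 tail=2 count=1
After op 4 (write(4)): arr=[20 14 4 _] head=1 tail=3 count=2
After op 5 (read()): arr=[20 14 4 _] head=2 tail=3 count=1
After op 6 (read()): arr=[20 14 4 _] head=3 tail=3 count=0
After op 7 (write(22)): arr=[20 14 4 22] head=3 tail=0 count=1
After op 8 (write(12)): arr=[12 14 4 22] head=3 tail=1 count=2
After op 9 (write(10)): arr=[12 10 4 22] head=3 tail=2 count=3
After op 10 (write(1)): arr=[12 10 1 22] head=3 tail=3 count=4
After op 11 (write(6)): arr=[12 10 1 6] head=0 tail=0 count=4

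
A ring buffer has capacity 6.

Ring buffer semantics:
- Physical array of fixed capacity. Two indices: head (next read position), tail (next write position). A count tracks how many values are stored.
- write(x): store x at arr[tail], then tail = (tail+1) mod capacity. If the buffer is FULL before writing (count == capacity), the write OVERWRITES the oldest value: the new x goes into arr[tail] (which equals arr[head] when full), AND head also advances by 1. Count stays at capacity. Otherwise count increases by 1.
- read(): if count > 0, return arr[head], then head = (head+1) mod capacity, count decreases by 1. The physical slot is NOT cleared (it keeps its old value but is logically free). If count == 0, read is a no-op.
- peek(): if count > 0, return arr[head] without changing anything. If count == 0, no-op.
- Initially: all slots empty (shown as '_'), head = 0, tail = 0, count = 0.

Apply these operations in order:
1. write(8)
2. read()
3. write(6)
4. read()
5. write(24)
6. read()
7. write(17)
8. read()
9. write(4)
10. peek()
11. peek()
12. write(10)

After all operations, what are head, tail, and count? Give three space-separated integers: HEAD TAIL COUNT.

After op 1 (write(8)): arr=[8 _ _ _ _ _] head=0 tail=1 count=1
After op 2 (read()): arr=[8 _ _ _ _ _] head=1 tail=1 count=0
After op 3 (write(6)): arr=[8 6 _ _ _ _] head=1 tail=2 count=1
After op 4 (read()): arr=[8 6 _ _ _ _] head=2 tail=2 count=0
After op 5 (write(24)): arr=[8 6 24 _ _ _] head=2 tail=3 count=1
After op 6 (read()): arr=[8 6 24 _ _ _] head=3 tail=3 count=0
After op 7 (write(17)): arr=[8 6 24 17 _ _] head=3 tail=4 count=1
After op 8 (read()): arr=[8 6 24 17 _ _] head=4 tail=4 count=0
After op 9 (write(4)): arr=[8 6 24 17 4 _] head=4 tail=5 count=1
After op 10 (peek()): arr=[8 6 24 17 4 _] head=4 tail=5 count=1
After op 11 (peek()): arr=[8 6 24 17 4 _] head=4 tail=5 count=1
After op 12 (write(10)): arr=[8 6 24 17 4 10] head=4 tail=0 count=2

Answer: 4 0 2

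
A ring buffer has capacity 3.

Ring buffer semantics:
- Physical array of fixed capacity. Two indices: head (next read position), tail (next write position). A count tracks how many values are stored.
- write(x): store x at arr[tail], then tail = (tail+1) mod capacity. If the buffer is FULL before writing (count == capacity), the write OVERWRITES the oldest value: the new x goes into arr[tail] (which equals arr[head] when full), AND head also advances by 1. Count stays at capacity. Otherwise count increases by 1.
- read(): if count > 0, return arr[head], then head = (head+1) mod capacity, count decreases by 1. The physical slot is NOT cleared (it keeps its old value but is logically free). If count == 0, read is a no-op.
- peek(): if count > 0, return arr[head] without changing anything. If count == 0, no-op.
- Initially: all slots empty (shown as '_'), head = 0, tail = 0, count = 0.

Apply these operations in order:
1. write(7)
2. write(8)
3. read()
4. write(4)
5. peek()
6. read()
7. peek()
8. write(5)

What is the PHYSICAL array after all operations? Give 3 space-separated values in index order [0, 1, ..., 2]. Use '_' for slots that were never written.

Answer: 5 8 4

Derivation:
After op 1 (write(7)): arr=[7 _ _] head=0 tail=1 count=1
After op 2 (write(8)): arr=[7 8 _] head=0 tail=2 count=2
After op 3 (read()): arr=[7 8 _] head=1 tail=2 count=1
After op 4 (write(4)): arr=[7 8 4] head=1 tail=0 count=2
After op 5 (peek()): arr=[7 8 4] head=1 tail=0 count=2
After op 6 (read()): arr=[7 8 4] head=2 tail=0 count=1
After op 7 (peek()): arr=[7 8 4] head=2 tail=0 count=1
After op 8 (write(5)): arr=[5 8 4] head=2 tail=1 count=2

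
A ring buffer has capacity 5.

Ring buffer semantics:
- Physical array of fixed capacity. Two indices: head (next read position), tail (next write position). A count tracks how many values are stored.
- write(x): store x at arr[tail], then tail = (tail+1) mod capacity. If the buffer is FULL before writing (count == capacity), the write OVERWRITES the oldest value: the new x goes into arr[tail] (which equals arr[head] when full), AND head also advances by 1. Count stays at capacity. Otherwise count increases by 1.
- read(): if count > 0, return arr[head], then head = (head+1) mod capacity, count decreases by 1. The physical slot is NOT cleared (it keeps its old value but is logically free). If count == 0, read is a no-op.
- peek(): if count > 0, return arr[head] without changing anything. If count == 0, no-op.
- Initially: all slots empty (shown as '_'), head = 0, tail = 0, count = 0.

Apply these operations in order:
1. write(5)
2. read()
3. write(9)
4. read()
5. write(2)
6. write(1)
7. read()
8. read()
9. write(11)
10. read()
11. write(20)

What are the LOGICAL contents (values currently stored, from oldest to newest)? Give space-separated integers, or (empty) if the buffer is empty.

Answer: 20

Derivation:
After op 1 (write(5)): arr=[5 _ _ _ _] head=0 tail=1 count=1
After op 2 (read()): arr=[5 _ _ _ _] head=1 tail=1 count=0
After op 3 (write(9)): arr=[5 9 _ _ _] head=1 tail=2 count=1
After op 4 (read()): arr=[5 9 _ _ _] head=2 tail=2 count=0
After op 5 (write(2)): arr=[5 9 2 _ _] head=2 tail=3 count=1
After op 6 (write(1)): arr=[5 9 2 1 _] head=2 tail=4 count=2
After op 7 (read()): arr=[5 9 2 1 _] head=3 tail=4 count=1
After op 8 (read()): arr=[5 9 2 1 _] head=4 tail=4 count=0
After op 9 (write(11)): arr=[5 9 2 1 11] head=4 tail=0 count=1
After op 10 (read()): arr=[5 9 2 1 11] head=0 tail=0 count=0
After op 11 (write(20)): arr=[20 9 2 1 11] head=0 tail=1 count=1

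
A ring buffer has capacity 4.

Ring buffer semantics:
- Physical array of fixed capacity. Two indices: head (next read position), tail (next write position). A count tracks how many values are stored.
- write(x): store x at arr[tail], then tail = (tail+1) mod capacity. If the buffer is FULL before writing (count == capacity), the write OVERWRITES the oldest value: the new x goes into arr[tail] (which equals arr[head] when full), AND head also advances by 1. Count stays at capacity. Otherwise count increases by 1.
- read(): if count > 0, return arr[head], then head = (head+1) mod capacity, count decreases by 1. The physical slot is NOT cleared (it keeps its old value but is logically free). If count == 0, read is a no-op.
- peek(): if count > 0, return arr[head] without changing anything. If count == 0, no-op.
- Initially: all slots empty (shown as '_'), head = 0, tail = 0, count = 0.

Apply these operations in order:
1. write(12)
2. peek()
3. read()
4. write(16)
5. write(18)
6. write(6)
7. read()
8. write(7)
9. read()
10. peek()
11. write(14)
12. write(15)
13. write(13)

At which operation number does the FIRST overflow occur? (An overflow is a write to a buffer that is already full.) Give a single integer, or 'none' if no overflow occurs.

Answer: 13

Derivation:
After op 1 (write(12)): arr=[12 _ _ _] head=0 tail=1 count=1
After op 2 (peek()): arr=[12 _ _ _] head=0 tail=1 count=1
After op 3 (read()): arr=[12 _ _ _] head=1 tail=1 count=0
After op 4 (write(16)): arr=[12 16 _ _] head=1 tail=2 count=1
After op 5 (write(18)): arr=[12 16 18 _] head=1 tail=3 count=2
After op 6 (write(6)): arr=[12 16 18 6] head=1 tail=0 count=3
After op 7 (read()): arr=[12 16 18 6] head=2 tail=0 count=2
After op 8 (write(7)): arr=[7 16 18 6] head=2 tail=1 count=3
After op 9 (read()): arr=[7 16 18 6] head=3 tail=1 count=2
After op 10 (peek()): arr=[7 16 18 6] head=3 tail=1 count=2
After op 11 (write(14)): arr=[7 14 18 6] head=3 tail=2 count=3
After op 12 (write(15)): arr=[7 14 15 6] head=3 tail=3 count=4
After op 13 (write(13)): arr=[7 14 15 13] head=0 tail=0 count=4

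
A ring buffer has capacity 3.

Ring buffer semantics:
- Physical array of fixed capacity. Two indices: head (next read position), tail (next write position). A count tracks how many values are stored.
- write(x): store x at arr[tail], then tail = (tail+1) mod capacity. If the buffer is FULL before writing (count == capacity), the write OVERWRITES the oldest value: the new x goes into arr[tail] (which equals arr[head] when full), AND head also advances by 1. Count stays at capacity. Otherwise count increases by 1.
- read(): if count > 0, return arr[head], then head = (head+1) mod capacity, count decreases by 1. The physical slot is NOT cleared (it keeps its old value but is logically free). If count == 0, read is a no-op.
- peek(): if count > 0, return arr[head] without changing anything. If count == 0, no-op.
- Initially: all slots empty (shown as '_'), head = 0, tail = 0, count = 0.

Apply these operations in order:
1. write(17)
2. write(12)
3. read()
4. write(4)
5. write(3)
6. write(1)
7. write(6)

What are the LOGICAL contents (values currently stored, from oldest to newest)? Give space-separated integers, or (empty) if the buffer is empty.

Answer: 3 1 6

Derivation:
After op 1 (write(17)): arr=[17 _ _] head=0 tail=1 count=1
After op 2 (write(12)): arr=[17 12 _] head=0 tail=2 count=2
After op 3 (read()): arr=[17 12 _] head=1 tail=2 count=1
After op 4 (write(4)): arr=[17 12 4] head=1 tail=0 count=2
After op 5 (write(3)): arr=[3 12 4] head=1 tail=1 count=3
After op 6 (write(1)): arr=[3 1 4] head=2 tail=2 count=3
After op 7 (write(6)): arr=[3 1 6] head=0 tail=0 count=3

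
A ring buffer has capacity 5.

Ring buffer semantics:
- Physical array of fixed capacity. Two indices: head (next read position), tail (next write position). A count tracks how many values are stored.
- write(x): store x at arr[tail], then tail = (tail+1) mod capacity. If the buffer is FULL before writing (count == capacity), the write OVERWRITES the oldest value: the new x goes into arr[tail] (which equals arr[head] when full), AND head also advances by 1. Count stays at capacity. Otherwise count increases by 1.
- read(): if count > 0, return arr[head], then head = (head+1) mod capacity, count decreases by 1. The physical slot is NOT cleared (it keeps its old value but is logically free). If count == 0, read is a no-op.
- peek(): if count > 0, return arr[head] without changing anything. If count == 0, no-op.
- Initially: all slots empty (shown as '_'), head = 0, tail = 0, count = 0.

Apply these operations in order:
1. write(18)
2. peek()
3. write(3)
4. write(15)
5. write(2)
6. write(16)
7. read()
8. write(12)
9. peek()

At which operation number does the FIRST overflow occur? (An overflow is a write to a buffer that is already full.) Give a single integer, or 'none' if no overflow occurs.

After op 1 (write(18)): arr=[18 _ _ _ _] head=0 tail=1 count=1
After op 2 (peek()): arr=[18 _ _ _ _] head=0 tail=1 count=1
After op 3 (write(3)): arr=[18 3 _ _ _] head=0 tail=2 count=2
After op 4 (write(15)): arr=[18 3 15 _ _] head=0 tail=3 count=3
After op 5 (write(2)): arr=[18 3 15 2 _] head=0 tail=4 count=4
After op 6 (write(16)): arr=[18 3 15 2 16] head=0 tail=0 count=5
After op 7 (read()): arr=[18 3 15 2 16] head=1 tail=0 count=4
After op 8 (write(12)): arr=[12 3 15 2 16] head=1 tail=1 count=5
After op 9 (peek()): arr=[12 3 15 2 16] head=1 tail=1 count=5

Answer: none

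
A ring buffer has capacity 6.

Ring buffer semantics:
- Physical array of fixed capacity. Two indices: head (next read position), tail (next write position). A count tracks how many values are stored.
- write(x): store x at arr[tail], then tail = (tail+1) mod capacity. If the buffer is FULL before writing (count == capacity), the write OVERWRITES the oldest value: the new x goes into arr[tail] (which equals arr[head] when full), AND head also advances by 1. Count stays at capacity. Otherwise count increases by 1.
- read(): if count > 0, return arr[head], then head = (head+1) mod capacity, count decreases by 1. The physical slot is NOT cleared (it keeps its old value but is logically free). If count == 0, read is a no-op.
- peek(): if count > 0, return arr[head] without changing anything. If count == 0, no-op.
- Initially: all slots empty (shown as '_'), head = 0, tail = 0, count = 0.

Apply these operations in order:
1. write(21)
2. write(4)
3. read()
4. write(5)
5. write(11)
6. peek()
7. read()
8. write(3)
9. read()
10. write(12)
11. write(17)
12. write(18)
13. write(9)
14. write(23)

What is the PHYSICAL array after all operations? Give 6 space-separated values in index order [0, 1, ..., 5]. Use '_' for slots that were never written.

After op 1 (write(21)): arr=[21 _ _ _ _ _] head=0 tail=1 count=1
After op 2 (write(4)): arr=[21 4 _ _ _ _] head=0 tail=2 count=2
After op 3 (read()): arr=[21 4 _ _ _ _] head=1 tail=2 count=1
After op 4 (write(5)): arr=[21 4 5 _ _ _] head=1 tail=3 count=2
After op 5 (write(11)): arr=[21 4 5 11 _ _] head=1 tail=4 count=3
After op 6 (peek()): arr=[21 4 5 11 _ _] head=1 tail=4 count=3
After op 7 (read()): arr=[21 4 5 11 _ _] head=2 tail=4 count=2
After op 8 (write(3)): arr=[21 4 5 11 3 _] head=2 tail=5 count=3
After op 9 (read()): arr=[21 4 5 11 3 _] head=3 tail=5 count=2
After op 10 (write(12)): arr=[21 4 5 11 3 12] head=3 tail=0 count=3
After op 11 (write(17)): arr=[17 4 5 11 3 12] head=3 tail=1 count=4
After op 12 (write(18)): arr=[17 18 5 11 3 12] head=3 tail=2 count=5
After op 13 (write(9)): arr=[17 18 9 11 3 12] head=3 tail=3 count=6
After op 14 (write(23)): arr=[17 18 9 23 3 12] head=4 tail=4 count=6

Answer: 17 18 9 23 3 12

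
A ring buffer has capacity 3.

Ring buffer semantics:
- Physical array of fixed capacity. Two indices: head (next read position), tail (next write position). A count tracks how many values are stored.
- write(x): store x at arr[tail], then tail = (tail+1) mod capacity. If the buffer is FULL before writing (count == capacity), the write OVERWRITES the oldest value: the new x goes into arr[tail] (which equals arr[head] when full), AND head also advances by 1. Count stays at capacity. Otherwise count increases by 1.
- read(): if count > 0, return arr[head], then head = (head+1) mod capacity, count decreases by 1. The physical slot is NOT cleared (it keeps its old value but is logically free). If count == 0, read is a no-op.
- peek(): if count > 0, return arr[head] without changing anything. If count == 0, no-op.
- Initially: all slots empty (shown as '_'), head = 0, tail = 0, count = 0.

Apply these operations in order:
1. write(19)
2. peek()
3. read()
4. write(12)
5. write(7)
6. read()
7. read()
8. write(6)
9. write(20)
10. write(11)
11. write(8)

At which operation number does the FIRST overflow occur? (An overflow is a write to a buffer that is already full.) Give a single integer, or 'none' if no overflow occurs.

Answer: 11

Derivation:
After op 1 (write(19)): arr=[19 _ _] head=0 tail=1 count=1
After op 2 (peek()): arr=[19 _ _] head=0 tail=1 count=1
After op 3 (read()): arr=[19 _ _] head=1 tail=1 count=0
After op 4 (write(12)): arr=[19 12 _] head=1 tail=2 count=1
After op 5 (write(7)): arr=[19 12 7] head=1 tail=0 count=2
After op 6 (read()): arr=[19 12 7] head=2 tail=0 count=1
After op 7 (read()): arr=[19 12 7] head=0 tail=0 count=0
After op 8 (write(6)): arr=[6 12 7] head=0 tail=1 count=1
After op 9 (write(20)): arr=[6 20 7] head=0 tail=2 count=2
After op 10 (write(11)): arr=[6 20 11] head=0 tail=0 count=3
After op 11 (write(8)): arr=[8 20 11] head=1 tail=1 count=3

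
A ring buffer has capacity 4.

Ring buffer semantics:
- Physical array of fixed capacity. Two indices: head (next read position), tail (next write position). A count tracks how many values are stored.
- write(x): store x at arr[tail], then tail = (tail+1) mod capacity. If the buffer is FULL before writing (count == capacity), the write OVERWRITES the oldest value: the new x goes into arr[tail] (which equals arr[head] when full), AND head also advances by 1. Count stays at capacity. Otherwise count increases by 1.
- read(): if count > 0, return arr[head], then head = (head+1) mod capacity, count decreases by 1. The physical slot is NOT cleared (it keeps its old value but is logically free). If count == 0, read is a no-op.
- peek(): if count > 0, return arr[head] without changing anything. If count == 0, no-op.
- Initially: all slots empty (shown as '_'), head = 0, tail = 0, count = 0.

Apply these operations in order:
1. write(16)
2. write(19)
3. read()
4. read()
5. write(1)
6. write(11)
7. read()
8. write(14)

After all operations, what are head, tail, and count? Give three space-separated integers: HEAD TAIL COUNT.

After op 1 (write(16)): arr=[16 _ _ _] head=0 tail=1 count=1
After op 2 (write(19)): arr=[16 19 _ _] head=0 tail=2 count=2
After op 3 (read()): arr=[16 19 _ _] head=1 tail=2 count=1
After op 4 (read()): arr=[16 19 _ _] head=2 tail=2 count=0
After op 5 (write(1)): arr=[16 19 1 _] head=2 tail=3 count=1
After op 6 (write(11)): arr=[16 19 1 11] head=2 tail=0 count=2
After op 7 (read()): arr=[16 19 1 11] head=3 tail=0 count=1
After op 8 (write(14)): arr=[14 19 1 11] head=3 tail=1 count=2

Answer: 3 1 2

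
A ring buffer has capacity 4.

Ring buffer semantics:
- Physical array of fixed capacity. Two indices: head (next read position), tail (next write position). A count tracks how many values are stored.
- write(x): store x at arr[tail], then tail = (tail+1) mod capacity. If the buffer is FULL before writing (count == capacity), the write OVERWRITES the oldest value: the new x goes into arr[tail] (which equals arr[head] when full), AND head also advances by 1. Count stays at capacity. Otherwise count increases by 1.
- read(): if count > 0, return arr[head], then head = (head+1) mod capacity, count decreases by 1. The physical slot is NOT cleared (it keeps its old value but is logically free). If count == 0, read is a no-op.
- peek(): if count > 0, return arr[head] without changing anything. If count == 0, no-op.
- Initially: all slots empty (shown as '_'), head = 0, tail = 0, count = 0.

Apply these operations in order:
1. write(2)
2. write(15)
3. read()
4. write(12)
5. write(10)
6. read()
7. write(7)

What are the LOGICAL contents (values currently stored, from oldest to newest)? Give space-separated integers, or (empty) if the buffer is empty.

After op 1 (write(2)): arr=[2 _ _ _] head=0 tail=1 count=1
After op 2 (write(15)): arr=[2 15 _ _] head=0 tail=2 count=2
After op 3 (read()): arr=[2 15 _ _] head=1 tail=2 count=1
After op 4 (write(12)): arr=[2 15 12 _] head=1 tail=3 count=2
After op 5 (write(10)): arr=[2 15 12 10] head=1 tail=0 count=3
After op 6 (read()): arr=[2 15 12 10] head=2 tail=0 count=2
After op 7 (write(7)): arr=[7 15 12 10] head=2 tail=1 count=3

Answer: 12 10 7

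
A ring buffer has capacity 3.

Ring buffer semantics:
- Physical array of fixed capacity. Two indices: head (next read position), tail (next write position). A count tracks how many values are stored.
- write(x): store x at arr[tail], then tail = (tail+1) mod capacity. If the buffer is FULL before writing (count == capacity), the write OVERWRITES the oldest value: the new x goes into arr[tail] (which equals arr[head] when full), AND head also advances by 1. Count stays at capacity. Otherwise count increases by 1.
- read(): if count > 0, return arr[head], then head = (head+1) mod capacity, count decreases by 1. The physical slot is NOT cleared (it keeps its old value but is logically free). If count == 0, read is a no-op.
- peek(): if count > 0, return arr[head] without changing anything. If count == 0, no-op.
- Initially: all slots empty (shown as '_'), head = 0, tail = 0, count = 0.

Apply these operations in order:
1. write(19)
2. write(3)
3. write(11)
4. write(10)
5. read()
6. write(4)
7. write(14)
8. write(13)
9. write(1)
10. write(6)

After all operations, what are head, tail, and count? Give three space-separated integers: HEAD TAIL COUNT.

Answer: 0 0 3

Derivation:
After op 1 (write(19)): arr=[19 _ _] head=0 tail=1 count=1
After op 2 (write(3)): arr=[19 3 _] head=0 tail=2 count=2
After op 3 (write(11)): arr=[19 3 11] head=0 tail=0 count=3
After op 4 (write(10)): arr=[10 3 11] head=1 tail=1 count=3
After op 5 (read()): arr=[10 3 11] head=2 tail=1 count=2
After op 6 (write(4)): arr=[10 4 11] head=2 tail=2 count=3
After op 7 (write(14)): arr=[10 4 14] head=0 tail=0 count=3
After op 8 (write(13)): arr=[13 4 14] head=1 tail=1 count=3
After op 9 (write(1)): arr=[13 1 14] head=2 tail=2 count=3
After op 10 (write(6)): arr=[13 1 6] head=0 tail=0 count=3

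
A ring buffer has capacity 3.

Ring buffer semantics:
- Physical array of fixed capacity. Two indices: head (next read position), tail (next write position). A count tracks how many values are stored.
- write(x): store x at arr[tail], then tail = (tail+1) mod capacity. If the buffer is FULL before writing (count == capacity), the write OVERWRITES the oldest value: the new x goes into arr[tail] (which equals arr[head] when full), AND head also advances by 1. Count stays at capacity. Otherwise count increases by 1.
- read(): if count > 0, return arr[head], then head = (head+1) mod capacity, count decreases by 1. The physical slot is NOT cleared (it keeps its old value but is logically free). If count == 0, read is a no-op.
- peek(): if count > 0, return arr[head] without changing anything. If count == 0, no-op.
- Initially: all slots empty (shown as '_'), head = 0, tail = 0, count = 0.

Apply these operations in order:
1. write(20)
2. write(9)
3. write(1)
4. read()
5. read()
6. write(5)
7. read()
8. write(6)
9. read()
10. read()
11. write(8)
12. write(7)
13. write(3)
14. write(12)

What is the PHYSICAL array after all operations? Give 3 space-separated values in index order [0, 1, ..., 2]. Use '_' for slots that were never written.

After op 1 (write(20)): arr=[20 _ _] head=0 tail=1 count=1
After op 2 (write(9)): arr=[20 9 _] head=0 tail=2 count=2
After op 3 (write(1)): arr=[20 9 1] head=0 tail=0 count=3
After op 4 (read()): arr=[20 9 1] head=1 tail=0 count=2
After op 5 (read()): arr=[20 9 1] head=2 tail=0 count=1
After op 6 (write(5)): arr=[5 9 1] head=2 tail=1 count=2
After op 7 (read()): arr=[5 9 1] head=0 tail=1 count=1
After op 8 (write(6)): arr=[5 6 1] head=0 tail=2 count=2
After op 9 (read()): arr=[5 6 1] head=1 tail=2 count=1
After op 10 (read()): arr=[5 6 1] head=2 tail=2 count=0
After op 11 (write(8)): arr=[5 6 8] head=2 tail=0 count=1
After op 12 (write(7)): arr=[7 6 8] head=2 tail=1 count=2
After op 13 (write(3)): arr=[7 3 8] head=2 tail=2 count=3
After op 14 (write(12)): arr=[7 3 12] head=0 tail=0 count=3

Answer: 7 3 12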